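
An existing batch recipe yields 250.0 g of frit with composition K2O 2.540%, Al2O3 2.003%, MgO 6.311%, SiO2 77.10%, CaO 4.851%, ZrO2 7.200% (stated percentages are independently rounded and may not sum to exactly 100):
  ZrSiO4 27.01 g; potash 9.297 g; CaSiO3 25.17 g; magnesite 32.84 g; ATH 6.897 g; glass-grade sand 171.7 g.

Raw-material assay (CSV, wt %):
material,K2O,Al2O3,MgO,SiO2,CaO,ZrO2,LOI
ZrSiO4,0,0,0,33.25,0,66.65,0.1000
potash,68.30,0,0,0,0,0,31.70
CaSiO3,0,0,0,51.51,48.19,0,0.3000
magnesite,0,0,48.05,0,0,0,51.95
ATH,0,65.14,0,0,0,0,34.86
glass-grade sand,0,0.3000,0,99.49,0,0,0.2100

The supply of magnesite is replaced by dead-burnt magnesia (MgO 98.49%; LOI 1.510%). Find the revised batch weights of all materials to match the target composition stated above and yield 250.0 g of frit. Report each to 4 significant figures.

The whole derivation maintains exact precision end to end. Intermediates are displayed rounded off to 4 significant digits as written; exactly one rounding goes into every reported number; derived quantities, including six oxide percentages, yield, glass mass, LOI, the totals, are re-derived from the weighed amounts per 250.0 g of glass in exact precision as they appear in the problem or the answer.
The oxide mass targets at 250.0 g frit:
  K2O: 2.540% × 250.0 = 6.350 g
  Al2O3: 2.003% × 250.0 = 5.008 g
  MgO: 6.311% × 250.0 = 15.78 g
  SiO2: 77.10% × 250.0 = 192.8 g
  CaO: 4.851% × 250.0 = 12.13 g
  ZrO2: 7.200% × 250.0 = 18.00 g
Checking each oxide sum applying the batch weights above, versus the basis set out (summed amounts equal target values given rounding of the digits):
  K2O: 9.297·0.6830 = 6.350 g (target 6.350 g)
  Al2O3: 6.897·0.6514 + 171.7·0.003000 = 5.008 g (target 5.008 g)
  MgO: 16.02·0.9849 = 15.78 g (target 15.78 g)
  SiO2: 27.01·0.3325 + 25.17·0.5151 + 171.7·0.9949 = 192.8 g (target 192.8 g)
  CaO: 25.17·0.4819 = 12.13 g (target 12.13 g)
  ZrO2: 27.01·0.6665 = 18.00 g (target 18.00 g)
The glass-mass cross-check: net batch after ignition = 250.0 g (summing oxide targets gives 250.0 g; basis as stated: 250.0 g — deltas are rounding alone).
Batch grand total — Σ batch = 256.1 g; Σ batch·LOI gives LOI loss = 6.056 g; yield: glass divided by total = 97.64%.

Revised batch per 250.0 g frit:
  ZrSiO4: 27.01 g
  potash: 9.297 g
  CaSiO3: 25.17 g
  dead-burnt magnesia: 16.02 g
  ATH: 6.897 g
  glass-grade sand: 171.7 g
Total batch = 256.1 g; LOI loss = 6.056 g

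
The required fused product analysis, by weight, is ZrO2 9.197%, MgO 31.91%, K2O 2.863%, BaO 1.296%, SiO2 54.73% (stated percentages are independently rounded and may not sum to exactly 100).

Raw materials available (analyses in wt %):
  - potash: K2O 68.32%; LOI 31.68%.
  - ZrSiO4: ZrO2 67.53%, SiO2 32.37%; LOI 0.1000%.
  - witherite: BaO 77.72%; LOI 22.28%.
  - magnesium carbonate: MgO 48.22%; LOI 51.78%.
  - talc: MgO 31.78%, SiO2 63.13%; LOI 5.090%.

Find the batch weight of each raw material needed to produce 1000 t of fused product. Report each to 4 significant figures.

Values along the way are displayed, rounded to 4 significant figures, across the worked steps — the whole derivation keeps exact precision in every operation. Each reported number includes exactly one rounding; all derived quantities, which include the yield, the five compositions, ignition loss, the totals, net glass mass, are carried at full float precision, precisely as stated by problem or answer, using the weight values on 1000 t of glass.
The oxide mass targets at 1000 t fused product:
  ZrO2: 9.197% × 1000 = 91.97 t
  MgO: 31.91% × 1000 = 319.1 t
  K2O: 2.863% × 1000 = 28.63 t
  BaO: 1.296% × 1000 = 12.96 t
  SiO2: 54.73% × 1000 = 547.3 t
Oxide-by-oxide audit given the weights on record, versus the basis set out (sum by sum, the targets are met modulo rounding of the values):
  ZrO2: 136.2·0.6753 = 91.98 t (target 91.97 t)
  MgO: 136.4·0.4822 + 797.1·0.3178 = 319.1 t (target 319.1 t)
  K2O: 41.91·0.6832 = 28.63 t (target 28.63 t)
  BaO: 16.68·0.7772 = 12.96 t (target 12.96 t)
  SiO2: 136.2·0.3237 + 797.1·0.6313 = 547.3 t (target 547.3 t)
Mass balance on the glass: total batch − LOI = 1000 t (targets for the oxides total 1000 t; basis as stated: 1000 t — differing by rounding only).
Adding the batch up: Σ batch = 1128 t; loss to ignition Σ batch·LOI = 128.3 t; yield = glass ÷ total batch = 88.63%.

Batch per 1000 t fused product:
  potash: 41.91 t
  ZrSiO4: 136.2 t
  witherite: 16.68 t
  magnesium carbonate: 136.4 t
  talc: 797.1 t
Total batch = 1128 t; LOI loss = 128.3 t; yield = 88.63%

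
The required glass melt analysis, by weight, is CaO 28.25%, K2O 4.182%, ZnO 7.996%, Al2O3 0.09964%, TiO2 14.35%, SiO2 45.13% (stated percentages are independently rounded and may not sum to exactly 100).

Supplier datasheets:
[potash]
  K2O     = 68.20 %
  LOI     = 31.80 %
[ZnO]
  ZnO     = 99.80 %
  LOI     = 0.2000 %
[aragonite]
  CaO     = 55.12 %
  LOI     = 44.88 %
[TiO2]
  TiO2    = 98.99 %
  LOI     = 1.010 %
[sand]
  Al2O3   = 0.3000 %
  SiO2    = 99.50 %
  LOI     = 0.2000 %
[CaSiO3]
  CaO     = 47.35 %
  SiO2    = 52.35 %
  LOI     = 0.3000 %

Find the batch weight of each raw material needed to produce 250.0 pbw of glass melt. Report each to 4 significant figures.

Batch per 250.0 pbw glass melt:
  potash: 15.33 pbw
  ZnO: 20.03 pbw
  aragonite: 78.56 pbw
  TiO2: 36.24 pbw
  sand: 83.03 pbw
  CaSiO3: 57.70 pbw
Total batch = 290.9 pbw; LOI loss = 40.88 pbw; yield = 85.95%

Mid-chain values are shown rounded off to 4 significant digits across the worked steps; each numeric step holds full precision from first step to last — exactly one rounding lands on every reported number. All derived quantities (totals, glass mass, ignition loss, six oxide percentages, yield) are carried starting from the weights for 250.0 pbw of glass at full precision as set out in problem or answer.
Per-oxide target masses for 250.0 pbw glass melt:
  CaO: 28.25% × 250.0 = 70.62 pbw
  K2O: 4.182% × 250.0 = 10.46 pbw
  ZnO: 7.996% × 250.0 = 19.99 pbw
  Al2O3: 0.09964% × 250.0 = 0.2491 pbw
  TiO2: 14.35% × 250.0 = 35.88 pbw
  SiO2: 45.13% × 250.0 = 112.8 pbw
Mass-balance tally per oxide from the weights as reported, for the quoted basis mass (sum by sum, the targets are met given rounding of the digits):
  CaO: 78.56·0.5512 + 57.70·0.4735 = 70.62 pbw (target 70.62 pbw)
  K2O: 15.33·0.6820 = 10.46 pbw (target 10.46 pbw)
  ZnO: 20.03·0.9980 = 19.99 pbw (target 19.99 pbw)
  Al2O3: 83.03·0.003000 = 0.2491 pbw (target 0.2491 pbw)
  TiO2: 36.24·0.9899 = 35.87 pbw (target 35.88 pbw)
  SiO2: 83.03·0.9950 + 57.70·0.5235 = 112.8 pbw (target 112.8 pbw)
Glass mass check: whole batch net of LOI = 250.0 pbw (the Σ of target masses is 250.0 pbw; with the basis standing at 250.0 pbw — any gap is answer rounding).
Batch grand total — Σ batch = 290.9 pbw; loss to ignition Σ batch·LOI = 40.88 pbw; as yield: glass ÷ batch → 85.95%.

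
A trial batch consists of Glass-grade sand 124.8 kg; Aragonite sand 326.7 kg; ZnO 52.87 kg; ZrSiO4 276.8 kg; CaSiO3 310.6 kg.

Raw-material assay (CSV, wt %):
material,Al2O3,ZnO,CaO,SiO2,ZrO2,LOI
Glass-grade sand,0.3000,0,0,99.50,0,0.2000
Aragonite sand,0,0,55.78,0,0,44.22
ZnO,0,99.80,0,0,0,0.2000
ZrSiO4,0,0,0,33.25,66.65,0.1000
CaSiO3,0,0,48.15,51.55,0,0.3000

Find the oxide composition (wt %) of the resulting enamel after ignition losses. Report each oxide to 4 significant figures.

The intermediate values appear rounded to 4 significant figures when written out; all arithmetic maintains full float precision from start to finish; every reported figure carries a single rounding. Derived quantities are rebuilt in full float precision (ignition loss, yield, the totals, net glass mass, the five compositions) starting from the weights at 945.7 kg of glass as written in problem or answer.
Per-oxide mass from batch:
  Al2O3: 124.8·0.003000 = 0.3744 kg
  ZnO: 52.87·0.9980 = 52.76 kg
  CaO: 326.7·0.5578 + 310.6·0.4815 = 331.8 kg
  SiO2: 124.8·0.9950 + 276.8·0.3325 + 310.6·0.5155 = 376.3 kg
  ZrO2: 276.8·0.6665 = 184.5 kg
LOI: 124.8·0.002000 + 326.7·0.4422 + 52.87·0.002000 + 276.8·0.001000 + 310.6·0.003000 = 146.0 kg
Glass = total batch minus LOI = 1092 − 146.0 = 945.7 kg (= the summed oxide contributions)
each oxide over glass, ×100, is wt %

Glass mass = 945.7 kg (batch 1092 − LOI 146.0).
Composition: Al2O3 0.03959%, ZnO 5.579%, CaO 35.08%, SiO2 39.79%, ZrO2 19.51%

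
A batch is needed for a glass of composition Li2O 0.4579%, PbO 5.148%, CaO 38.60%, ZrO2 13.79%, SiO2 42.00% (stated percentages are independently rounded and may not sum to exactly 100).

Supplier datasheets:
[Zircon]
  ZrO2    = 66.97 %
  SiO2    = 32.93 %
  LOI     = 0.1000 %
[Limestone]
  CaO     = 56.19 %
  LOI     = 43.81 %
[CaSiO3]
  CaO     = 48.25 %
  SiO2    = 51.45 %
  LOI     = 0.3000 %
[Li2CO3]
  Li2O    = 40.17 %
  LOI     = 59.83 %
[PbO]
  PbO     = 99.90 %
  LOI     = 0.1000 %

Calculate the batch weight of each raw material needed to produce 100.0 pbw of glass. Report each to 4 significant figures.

Working values are printed, rounded to 4 significant digits, at each printed step. Every computation keeps exact precision all the way through. Exactly one rounding lands on every reported value — derived quantities (ignition loss, the totals, net glass mass, five oxide percentages, yield) are rebuilt at exact precision starting from the weights at 100.0 pbw of glass as written in problem or answer.
Target oxide masses per 100.0 pbw glass:
  Li2O: 0.4579% × 100.0 = 0.4579 pbw
  PbO: 5.148% × 100.0 = 5.148 pbw
  CaO: 38.60% × 100.0 = 38.60 pbw
  ZrO2: 13.79% × 100.0 = 13.79 pbw
  SiO2: 42.00% × 100.0 = 42.00 pbw
Checking each oxide sum working from each reported weight, per the basis as stated (sums match the target masses net of answer rounding effects):
  Li2O: 1.140·0.4017 = 0.4579 pbw (target 0.4579 pbw)
  PbO: 5.153·0.9990 = 5.148 pbw (target 5.148 pbw)
  CaO: 9.915·0.5619 + 68.45·0.4825 = 38.60 pbw (target 38.60 pbw)
  ZrO2: 20.59·0.6697 = 13.79 pbw (target 13.79 pbw)
  SiO2: 20.59·0.3293 + 68.45·0.5145 = 42.00 pbw (target 42.00 pbw)
Glass-mass closure: batch Σ − ignition loss = 99.99 pbw (per-oxide target masses sum to 100.0 pbw; the stated basis being 100.0 pbw — deltas are rounding alone).
Adding the batch up: Σ batch = 105.2 pbw; LOI removed, Σ of batch·LOI: 5.257 pbw; as yield: glass ÷ batch → 95.01%.

Batch per 100.0 pbw glass:
  Zircon: 20.59 pbw
  Limestone: 9.915 pbw
  CaSiO3: 68.45 pbw
  Li2CO3: 1.140 pbw
  PbO: 5.153 pbw
Total batch = 105.2 pbw; LOI loss = 5.257 pbw; yield = 95.01%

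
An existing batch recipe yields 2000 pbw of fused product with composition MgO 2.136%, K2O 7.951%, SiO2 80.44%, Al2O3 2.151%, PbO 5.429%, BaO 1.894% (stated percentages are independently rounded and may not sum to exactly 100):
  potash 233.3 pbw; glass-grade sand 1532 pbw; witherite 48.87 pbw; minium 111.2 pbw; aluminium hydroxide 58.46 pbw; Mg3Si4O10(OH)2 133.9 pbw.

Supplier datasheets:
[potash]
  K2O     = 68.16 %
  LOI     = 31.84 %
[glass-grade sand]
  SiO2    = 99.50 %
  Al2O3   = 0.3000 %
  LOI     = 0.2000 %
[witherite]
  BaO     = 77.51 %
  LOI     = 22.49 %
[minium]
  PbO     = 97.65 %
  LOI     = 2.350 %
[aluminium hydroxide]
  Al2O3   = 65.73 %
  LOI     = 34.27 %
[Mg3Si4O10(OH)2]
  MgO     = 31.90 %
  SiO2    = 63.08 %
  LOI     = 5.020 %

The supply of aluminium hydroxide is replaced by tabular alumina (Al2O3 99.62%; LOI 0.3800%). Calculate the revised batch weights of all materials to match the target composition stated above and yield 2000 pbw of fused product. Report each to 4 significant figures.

Rounding to four significant digits governs every in-between result as shown. The working math keeps full precision from first step to last. Each reported number is rounded a single time; the derived quantities, which include net glass mass, the yield, totals, the six compositions, LOI, are computed in full float precision, exactly as printed in the question or the answer, from the weighed amounts per 2000 pbw of glass.
Oxide-by-oxide targets in 2000 pbw fused product:
  MgO: 2.136% × 2000 = 42.72 pbw
  K2O: 7.951% × 2000 = 159.0 pbw
  SiO2: 80.44% × 2000 = 1609 pbw
  Al2O3: 2.151% × 2000 = 43.02 pbw
  PbO: 5.429% × 2000 = 108.6 pbw
  BaO: 1.894% × 2000 = 37.88 pbw
Oxide-by-oxide audit from the weights as reported, relative to the basis at hand (summed amounts equal target values within answer rounding):
  MgO: 133.9·0.3190 = 42.71 pbw (target 42.72 pbw)
  K2O: 233.3·0.6816 = 159.0 pbw (target 159.0 pbw)
  SiO2: 1532·0.9950 + 133.9·0.6308 = 1609 pbw (target 1609 pbw)
  Al2O3: 1532·0.003000 + 38.57·0.9962 = 43.02 pbw (target 43.02 pbw)
  PbO: 111.2·0.9765 = 108.6 pbw (target 108.6 pbw)
  BaO: 48.87·0.7751 = 37.88 pbw (target 37.88 pbw)
Glass-mass sanity pass: Σ batch − LOI loss = 2000 pbw (the Σ of target masses is 2000 pbw; versus the stated basis of 2000 pbw — rounding explains the deltas).
Whole-batch sum: Σ batch = 2098 pbw; loss to ignition Σ batch·LOI = 97.82 pbw; yield = glass ÷ total batch = 95.34%.

Revised batch per 2000 pbw fused product:
  potash: 233.3 pbw
  glass-grade sand: 1532 pbw
  witherite: 48.87 pbw
  minium: 111.2 pbw
  tabular alumina: 38.57 pbw
  Mg3Si4O10(OH)2: 133.9 pbw
Total batch = 2098 pbw; LOI loss = 97.82 pbw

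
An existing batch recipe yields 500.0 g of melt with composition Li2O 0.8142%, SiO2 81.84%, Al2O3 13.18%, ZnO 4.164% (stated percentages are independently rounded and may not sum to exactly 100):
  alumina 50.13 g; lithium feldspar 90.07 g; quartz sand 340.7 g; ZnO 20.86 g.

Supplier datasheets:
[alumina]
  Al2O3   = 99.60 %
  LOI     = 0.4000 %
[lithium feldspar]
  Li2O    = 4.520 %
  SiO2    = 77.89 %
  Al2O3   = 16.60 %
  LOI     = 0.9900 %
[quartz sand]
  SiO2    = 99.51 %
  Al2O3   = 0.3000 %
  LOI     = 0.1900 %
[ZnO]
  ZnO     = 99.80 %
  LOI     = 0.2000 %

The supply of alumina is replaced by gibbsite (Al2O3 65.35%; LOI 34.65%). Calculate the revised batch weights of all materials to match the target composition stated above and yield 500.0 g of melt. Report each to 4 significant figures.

Mid-chain values are displayed (rounded to four significant figures) when written out; the working math runs at full precision throughout — each reported figure includes exactly one rounding. All derived quantities, including totals, the yield, net glass mass, ignition loss, the four compositions, are rebuilt from the batch weights at 500.0 g of glass in full precision as they appear in the problem or the answer.
The oxide mass targets at 500.0 g melt:
  Li2O: 0.8142% × 500.0 = 4.071 g
  SiO2: 81.84% × 500.0 = 409.2 g
  Al2O3: 13.18% × 500.0 = 65.90 g
  ZnO: 4.164% × 500.0 = 20.82 g
Oxide-by-oxide audit with the batch weights as given, on the stated basis (summed amounts equal target values inside rounding margins):
  Li2O: 90.07·0.04520 = 4.071 g (target 4.071 g)
  SiO2: 90.07·0.7789 + 340.7·0.9951 = 409.2 g (target 409.2 g)
  Al2O3: 76.40·0.6535 + 90.07·0.1660 + 340.7·0.003000 = 65.90 g (target 65.90 g)
  ZnO: 20.86·0.9980 = 20.82 g (target 20.82 g)
Consistency of the glass mass: whole batch net of LOI = 500.0 g (the targets, summed, come to 500.0 g; the stated basis being 500.0 g — gaps are rounding artifacts).
Summing the batch: Σ batch = 528.0 g; the LOI term Σ batch·LOI equals 28.05 g; as yield: glass ÷ batch → 94.69%.

Revised batch per 500.0 g melt:
  gibbsite: 76.40 g
  lithium feldspar: 90.07 g
  quartz sand: 340.7 g
  ZnO: 20.86 g
Total batch = 528.0 g; LOI loss = 28.05 g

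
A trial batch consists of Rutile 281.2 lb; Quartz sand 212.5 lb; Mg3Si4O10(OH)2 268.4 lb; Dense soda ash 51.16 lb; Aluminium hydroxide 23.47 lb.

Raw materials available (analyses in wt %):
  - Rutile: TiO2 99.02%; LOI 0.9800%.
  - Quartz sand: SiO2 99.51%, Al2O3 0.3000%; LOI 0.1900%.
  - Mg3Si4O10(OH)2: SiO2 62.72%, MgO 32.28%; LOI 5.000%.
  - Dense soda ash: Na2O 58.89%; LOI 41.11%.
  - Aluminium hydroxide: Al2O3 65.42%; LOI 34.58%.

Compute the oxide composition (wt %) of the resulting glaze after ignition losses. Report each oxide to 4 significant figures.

Glass mass = 791.0 lb (batch 836.7 − LOI 45.73).
Composition: TiO2 35.20%, SiO2 48.01%, Al2O3 2.022%, Na2O 3.809%, MgO 10.95%

Values along the way are shown, with 4-significant-figure rounding, when written out; all arithmetic keeps full float precision in every operation; a single rounding yields each reported figure — all derived quantities (totals, the yield, five oxide percentages, ignition loss, glass mass) are re-derived starting from the weights per 791.0 lb of glass at full precision precisely as stated by the question or the answer.
Oxide-by-oxide delivered mass:
  TiO2: 281.2·0.9902 = 278.4 lb
  SiO2: 212.5·0.9951 + 268.4·0.6272 = 379.8 lb
  Al2O3: 212.5·0.003000 + 23.47·0.6542 = 15.99 lb
  Na2O: 51.16·0.5889 = 30.13 lb
  MgO: 268.4·0.3228 = 86.64 lb
LOI: 281.2·0.009800 + 212.5·0.001900 + 268.4·0.05000 + 51.16·0.4111 + 23.47·0.3458 = 45.73 lb
Glass = total batch minus LOI = 836.7 − 45.73 = 791.0 lb (matching Σ of the oxides)
oxide / glass × 100 gives the wt %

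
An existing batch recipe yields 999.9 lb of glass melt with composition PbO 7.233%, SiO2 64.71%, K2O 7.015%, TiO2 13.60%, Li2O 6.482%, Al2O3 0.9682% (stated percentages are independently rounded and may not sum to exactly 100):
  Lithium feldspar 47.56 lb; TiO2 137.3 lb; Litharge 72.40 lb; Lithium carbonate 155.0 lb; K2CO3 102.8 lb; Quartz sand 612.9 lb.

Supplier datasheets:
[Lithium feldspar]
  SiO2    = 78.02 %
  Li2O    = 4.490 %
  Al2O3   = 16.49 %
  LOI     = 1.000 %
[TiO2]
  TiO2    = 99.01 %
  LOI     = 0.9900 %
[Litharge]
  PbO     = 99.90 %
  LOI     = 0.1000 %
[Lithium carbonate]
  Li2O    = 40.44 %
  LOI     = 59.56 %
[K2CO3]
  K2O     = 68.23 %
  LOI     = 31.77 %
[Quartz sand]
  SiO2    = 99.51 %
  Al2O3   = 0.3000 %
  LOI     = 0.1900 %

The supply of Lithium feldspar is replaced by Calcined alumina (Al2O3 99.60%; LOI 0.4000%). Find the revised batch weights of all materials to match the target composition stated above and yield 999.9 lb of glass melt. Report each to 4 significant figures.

Intermediates are printed (rounded to four significant digits) as written — all arithmetic holds full float precision through every step. Each reported value undergoes a single rounding. The derived quantities are recomputed from the weighed amounts for 999.9 lb of glass at full float precision (glass mass, ignition loss, the yield, six oxide percentages, the totals) exactly as shown in question or answer.
Oxide mass targets, per 999.9 lb glass melt:
  PbO: 7.233% × 999.9 = 72.32 lb
  SiO2: 64.71% × 999.9 = 647.0 lb
  K2O: 7.015% × 999.9 = 70.14 lb
  TiO2: 13.60% × 999.9 = 136.0 lb
  Li2O: 6.482% × 999.9 = 64.81 lb
  Al2O3: 0.9682% × 999.9 = 9.681 lb
Per-oxide balance check working from each reported weight, against the basis in use (oxide sums agree with the targets given rounding of the digits):
  PbO: 72.40·0.9990 = 72.33 lb (target 72.32 lb)
  SiO2: 650.2·0.9951 = 647.0 lb (target 647.0 lb)
  K2O: 102.8·0.6823 = 70.14 lb (target 70.14 lb)
  TiO2: 137.3·0.9901 = 135.9 lb (target 136.0 lb)
  Li2O: 160.3·0.4044 = 64.83 lb (target 64.81 lb)
  Al2O3: 7.761·0.9960 + 650.2·0.003000 = 9.681 lb (target 9.681 lb)
Glass-mass bookkeeping: total charge less LOI = 999.9 lb (the Σ of target masses is 1000 lb; with the basis standing at 999.9 lb — gaps are rounding artifacts).
Adding the batch up: Σ batch = 1131 lb; LOI loss = Σ batch·LOI = 130.8 lb; yield = glass ÷ total batch = 88.43%.

Revised batch per 999.9 lb glass melt:
  Calcined alumina: 7.761 lb
  TiO2: 137.3 lb
  Litharge: 72.40 lb
  Lithium carbonate: 160.3 lb
  K2CO3: 102.8 lb
  Quartz sand: 650.2 lb
Total batch = 1131 lb; LOI loss = 130.8 lb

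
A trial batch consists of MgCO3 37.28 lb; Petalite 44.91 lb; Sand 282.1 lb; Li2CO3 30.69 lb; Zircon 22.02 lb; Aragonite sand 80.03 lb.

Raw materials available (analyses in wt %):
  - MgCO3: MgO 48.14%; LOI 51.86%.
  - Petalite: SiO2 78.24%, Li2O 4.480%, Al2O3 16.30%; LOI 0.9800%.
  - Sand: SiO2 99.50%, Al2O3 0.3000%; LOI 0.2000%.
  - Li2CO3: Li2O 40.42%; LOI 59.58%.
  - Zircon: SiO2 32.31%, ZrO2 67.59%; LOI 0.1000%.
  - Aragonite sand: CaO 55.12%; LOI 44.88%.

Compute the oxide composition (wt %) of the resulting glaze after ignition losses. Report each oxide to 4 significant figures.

Glass mass = 422.5 lb (batch 497.0 − LOI 74.56).
Composition: MgO 4.248%, SiO2 76.44%, ZrO2 3.523%, Li2O 3.413%, Al2O3 1.933%, CaO 10.44%

All arithmetic maintains full float precision from start to finish. Values along the way are shown rounded to four significant figures on the page; each reported result is rounded a single time — derived quantities (yield, the six compositions, glass mass, LOI, the totals) are computed from the batch weights on 422.5 lb of glass at full float precision as set out in the problem or answer text.
Oxide masses out of the charge:
  MgO: 37.28·0.4814 = 17.95 lb
  SiO2: 44.91·0.7824 + 282.1·0.9950 + 22.02·0.3231 = 322.9 lb
  ZrO2: 22.02·0.6759 = 14.88 lb
  Li2O: 44.91·0.04480 + 30.69·0.4042 = 14.42 lb
  Al2O3: 44.91·0.1630 + 282.1·0.003000 = 8.167 lb
  CaO: 80.03·0.5512 = 44.11 lb
LOI: 37.28·0.5186 + 44.91·0.009800 + 282.1·0.002000 + 30.69·0.5958 + 22.02·0.001000 + 80.03·0.4488 = 74.56 lb
Glass = total batch minus LOI = 497.0 − 74.56 = 422.5 lb (consistent with Σ oxide mass)
each oxide over glass, ×100, is wt %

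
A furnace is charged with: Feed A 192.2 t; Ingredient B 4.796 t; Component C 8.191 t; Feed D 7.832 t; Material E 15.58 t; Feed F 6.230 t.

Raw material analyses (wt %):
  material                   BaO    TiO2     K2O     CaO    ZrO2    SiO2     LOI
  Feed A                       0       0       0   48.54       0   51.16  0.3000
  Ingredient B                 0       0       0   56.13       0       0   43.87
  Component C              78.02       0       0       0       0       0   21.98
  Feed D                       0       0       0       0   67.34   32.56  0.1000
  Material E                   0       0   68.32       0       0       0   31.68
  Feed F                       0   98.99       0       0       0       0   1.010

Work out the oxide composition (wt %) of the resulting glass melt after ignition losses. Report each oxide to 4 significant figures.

The whole derivation maintains full float precision end to end. Intermediates are displayed with 4-significant-figure rounding alongside each step; a single rounding produces every reported number — derived quantities (yield, totals, the six compositions, LOI, net glass mass) are recomputed from the weighed amounts per 225.3 t of glass at full float precision exactly as shown in question or answer.
Oxide-by-oxide delivered mass:
  BaO: 8.191·0.7802 = 6.391 t
  TiO2: 6.230·0.9899 = 6.167 t
  K2O: 15.58·0.6832 = 10.64 t
  CaO: 192.2·0.4854 + 4.796·0.5613 = 95.99 t
  ZrO2: 7.832·0.6734 = 5.274 t
  SiO2: 192.2·0.5116 + 7.832·0.3256 = 100.9 t
LOI: 192.2·0.003000 + 4.796·0.4387 + 8.191·0.2198 + 7.832·0.001000 + 15.58·0.3168 + 6.230·0.01010 = 9.487 t
Glass mass = batch − LOI = 234.8 − 9.487 = 225.3 t (the oxide masses sum to this)
wt % = 100 × oxide mass / glass mass

Glass mass = 225.3 t (batch 234.8 − LOI 9.487).
Composition: BaO 2.836%, TiO2 2.737%, K2O 4.724%, CaO 42.60%, ZrO2 2.340%, SiO2 44.77%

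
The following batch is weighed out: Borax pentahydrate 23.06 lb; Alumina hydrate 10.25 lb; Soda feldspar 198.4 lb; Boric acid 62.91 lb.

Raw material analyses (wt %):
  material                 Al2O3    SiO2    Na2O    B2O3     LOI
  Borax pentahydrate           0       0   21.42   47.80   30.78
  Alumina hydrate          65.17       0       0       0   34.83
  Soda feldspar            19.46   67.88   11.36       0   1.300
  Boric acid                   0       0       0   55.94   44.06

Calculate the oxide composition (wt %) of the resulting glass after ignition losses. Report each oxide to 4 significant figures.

The intermediate values are shown, rounded to 4 significant figures, in the printout — the working math holds full float precision from start to finish — every reported number is rounded only once — derived quantities (the four compositions, net glass mass, LOI, yield, totals) are recomputed in full float precision using the weight values on 253.7 lb of glass as quoted within the question or the answer.
Mass of each oxide from the mix:
  Al2O3: 10.25·0.6517 + 198.4·0.1946 = 45.29 lb
  SiO2: 198.4·0.6788 = 134.7 lb
  Na2O: 23.06·0.2142 + 198.4·0.1136 = 27.48 lb
  B2O3: 23.06·0.4780 + 62.91·0.5594 = 46.21 lb
LOI: 23.06·0.3078 + 10.25·0.3483 + 198.4·0.01300 + 62.91·0.4406 = 40.97 lb
Net of LOI, the glass mass = 294.6 − 40.97 = 253.7 lb (= Σ oxide masses)
oxide / glass × 100 gives the wt %

Glass mass = 253.7 lb (batch 294.6 − LOI 40.97).
Composition: Al2O3 17.85%, SiO2 53.09%, Na2O 10.83%, B2O3 18.22%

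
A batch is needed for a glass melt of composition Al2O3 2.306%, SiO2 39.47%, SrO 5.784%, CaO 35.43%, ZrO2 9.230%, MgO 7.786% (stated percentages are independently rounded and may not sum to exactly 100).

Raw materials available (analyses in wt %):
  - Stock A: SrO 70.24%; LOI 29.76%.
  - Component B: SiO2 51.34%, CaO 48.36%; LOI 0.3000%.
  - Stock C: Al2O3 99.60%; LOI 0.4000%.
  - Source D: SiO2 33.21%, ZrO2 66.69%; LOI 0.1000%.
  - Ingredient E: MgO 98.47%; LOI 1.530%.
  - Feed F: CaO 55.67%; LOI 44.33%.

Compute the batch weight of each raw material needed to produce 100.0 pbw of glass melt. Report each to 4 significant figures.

The working math maintains full float precision through the solve — working values are shown, rounded to four significant digits, across the worked steps. Every reported number includes exactly one rounding; all derived quantities (net glass mass, yield, the six compositions, totals, ignition loss) are recomputed at full float precision starting from the weights on 100.0 pbw of glass as set out in the problem or the answer.
Oxide mass targets, per 100.0 pbw glass melt:
  Al2O3: 2.306% × 100.0 = 2.306 pbw
  SiO2: 39.47% × 100.0 = 39.47 pbw
  SrO: 5.784% × 100.0 = 5.784 pbw
  CaO: 35.43% × 100.0 = 35.43 pbw
  ZrO2: 9.230% × 100.0 = 9.230 pbw
  MgO: 7.786% × 100.0 = 7.786 pbw
Balance tally, oxide-wise, per the reported batch figures, versus the basis set out (sums match the target masses inside rounding margins):
  Al2O3: 2.315·0.9960 = 2.306 pbw (target 2.306 pbw)
  SiO2: 67.93·0.5134 + 13.84·0.3321 = 39.47 pbw (target 39.47 pbw)
  SrO: 8.235·0.7024 = 5.784 pbw (target 5.784 pbw)
  CaO: 67.93·0.4836 + 4.635·0.5567 = 35.43 pbw (target 35.43 pbw)
  ZrO2: 13.84·0.6669 = 9.230 pbw (target 9.230 pbw)
  MgO: 7.907·0.9847 = 7.786 pbw (target 7.786 pbw)
The glass-mass cross-check: total charge less LOI = 100.0 pbw (the Σ of target masses is 100.0 pbw; against the stated basis, 100.0 pbw — any gap is answer rounding).
Whole-batch sum: Σ batch = 104.9 pbw; the LOI term Σ batch·LOI equals 4.853 pbw; glass ÷ batch gives a yield of 95.37%.

Batch per 100.0 pbw glass melt:
  Stock A: 8.235 pbw
  Component B: 67.93 pbw
  Stock C: 2.315 pbw
  Source D: 13.84 pbw
  Ingredient E: 7.907 pbw
  Feed F: 4.635 pbw
Total batch = 104.9 pbw; LOI loss = 4.853 pbw; yield = 95.37%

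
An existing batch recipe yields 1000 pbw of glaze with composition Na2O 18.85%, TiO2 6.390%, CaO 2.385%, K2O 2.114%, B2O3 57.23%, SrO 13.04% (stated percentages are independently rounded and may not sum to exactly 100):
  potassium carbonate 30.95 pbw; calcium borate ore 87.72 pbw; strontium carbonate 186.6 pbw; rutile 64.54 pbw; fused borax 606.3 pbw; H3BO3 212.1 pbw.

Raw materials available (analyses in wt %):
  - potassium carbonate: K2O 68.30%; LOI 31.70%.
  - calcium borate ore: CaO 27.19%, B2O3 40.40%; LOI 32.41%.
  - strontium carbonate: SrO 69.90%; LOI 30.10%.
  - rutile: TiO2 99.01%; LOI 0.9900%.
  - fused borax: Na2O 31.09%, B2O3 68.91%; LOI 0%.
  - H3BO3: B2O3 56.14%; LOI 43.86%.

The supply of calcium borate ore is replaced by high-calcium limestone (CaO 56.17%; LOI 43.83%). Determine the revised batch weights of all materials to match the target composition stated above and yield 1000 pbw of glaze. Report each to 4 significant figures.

Working values are displayed, with 4-significant-figure rounding, at each printed step; the whole derivation holds exact precision through every step; exactly one rounding is applied to every reported number; the derived quantities, which include LOI, the six compositions, totals, yield, net glass mass, are computed at full precision, exactly as printed in problem or answer, using the weight values for 1000 pbw of glass.
Target oxide masses per 1000 pbw glaze:
  Na2O: 18.85% × 1000 = 188.5 pbw
  TiO2: 6.390% × 1000 = 63.90 pbw
  CaO: 2.385% × 1000 = 23.85 pbw
  K2O: 2.114% × 1000 = 21.14 pbw
  B2O3: 57.23% × 1000 = 572.3 pbw
  SrO: 13.04% × 1000 = 130.4 pbw
Per-oxide balance check per the reported batch figures, on the stated basis (each sum matches its target mass exact up to rounding of places):
  Na2O: 606.3·0.3109 = 188.5 pbw (target 188.5 pbw)
  TiO2: 64.54·0.9901 = 63.90 pbw (target 63.90 pbw)
  CaO: 42.46·0.5617 = 23.85 pbw (target 23.85 pbw)
  K2O: 30.95·0.6830 = 21.14 pbw (target 21.14 pbw)
  B2O3: 606.3·0.6891 + 275.2·0.5614 = 572.3 pbw (target 572.3 pbw)
  SrO: 186.6·0.6990 = 130.4 pbw (target 130.4 pbw)
Auditing the glass mass value: batch total minus LOI = 1000 pbw (summing oxide targets gives 1000 pbw; basis as stated: 1000 pbw — any gap is answer rounding).
Whole-batch sum: Σ batch = 1206 pbw; LOI removed, Σ of batch·LOI: 205.9 pbw; yield: glass divided by total = 82.93%.

Revised batch per 1000 pbw glaze:
  potassium carbonate: 30.95 pbw
  high-calcium limestone: 42.46 pbw
  strontium carbonate: 186.6 pbw
  rutile: 64.54 pbw
  fused borax: 606.3 pbw
  H3BO3: 275.2 pbw
Total batch = 1206 pbw; LOI loss = 205.9 pbw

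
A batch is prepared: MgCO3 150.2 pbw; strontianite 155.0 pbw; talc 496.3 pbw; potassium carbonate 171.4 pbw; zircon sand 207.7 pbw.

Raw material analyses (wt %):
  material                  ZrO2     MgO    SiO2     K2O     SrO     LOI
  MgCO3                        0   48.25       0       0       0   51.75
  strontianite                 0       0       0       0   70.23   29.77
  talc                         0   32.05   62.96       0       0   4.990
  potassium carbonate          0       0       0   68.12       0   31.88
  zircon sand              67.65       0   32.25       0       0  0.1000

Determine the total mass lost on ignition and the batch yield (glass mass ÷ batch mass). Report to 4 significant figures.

LOI loss = 203.5 pbw; glass = 977.1 pbw; yield = 82.76%

Full float precision is kept at every stage. Intermediates are printed, rounded to 4 significant figures, across the worked steps. A single rounding completes each reported value; the derived quantities are re-derived from the weighed amounts for 977.1 pbw of glass in exact precision (net glass mass, yield, ignition loss, the five compositions, totals), exactly as shown in the problem or answer text.
Loss on ignition, line by line:
  MgCO3: 150.2 × 0.5175 = 77.73 pbw
  strontianite: 155.0 × 0.2977 = 46.14 pbw
  talc: 496.3 × 0.04990 = 24.77 pbw
  potassium carbonate: 171.4 × 0.3188 = 54.64 pbw
  zircon sand: 207.7 × 0.001000 = 0.2077 pbw
Total LOI = 203.5 pbw
Glass = batch − LOI = 1181 − 203.5 = 977.1 pbw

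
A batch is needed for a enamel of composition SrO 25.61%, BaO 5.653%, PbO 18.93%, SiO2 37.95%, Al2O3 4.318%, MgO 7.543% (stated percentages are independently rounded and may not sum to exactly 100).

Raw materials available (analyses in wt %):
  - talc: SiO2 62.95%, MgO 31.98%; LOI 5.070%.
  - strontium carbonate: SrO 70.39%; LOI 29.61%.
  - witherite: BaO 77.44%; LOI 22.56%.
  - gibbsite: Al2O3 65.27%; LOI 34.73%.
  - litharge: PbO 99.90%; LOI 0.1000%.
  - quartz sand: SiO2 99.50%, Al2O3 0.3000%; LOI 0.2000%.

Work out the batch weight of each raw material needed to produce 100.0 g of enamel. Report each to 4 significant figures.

Batch per 100.0 g enamel:
  talc: 23.59 g
  strontium carbonate: 36.38 g
  witherite: 7.300 g
  gibbsite: 6.509 g
  litharge: 18.95 g
  quartz sand: 23.22 g
Total batch = 115.9 g; LOI loss = 15.94 g; yield = 86.25%

Each numeric step maintains exact precision through every step; working values are displayed (rounded to four significant figures) when written out — each reported result includes exactly one rounding — derived quantities, including six oxide percentages, totals, LOI, net glass mass, the yield, are computed starting from the weights for 100.0 g of glass at full float precision exactly as shown in problem or answer.
Oxide-by-oxide targets in 100.0 g enamel:
  SrO: 25.61% × 100.0 = 25.61 g
  BaO: 5.653% × 100.0 = 5.653 g
  PbO: 18.93% × 100.0 = 18.93 g
  SiO2: 37.95% × 100.0 = 37.95 g
  Al2O3: 4.318% × 100.0 = 4.318 g
  MgO: 7.543% × 100.0 = 7.543 g
Per-oxide balance check from the weights as reported, at the basis given (target by target, the sums agree once rounding is allowed for):
  SrO: 36.38·0.7039 = 25.61 g (target 25.61 g)
  BaO: 7.300·0.7744 = 5.653 g (target 5.653 g)
  PbO: 18.95·0.9990 = 18.93 g (target 18.93 g)
  SiO2: 23.59·0.6295 + 23.22·0.9950 = 37.95 g (target 37.95 g)
  Al2O3: 6.509·0.6527 + 23.22·0.003000 = 4.318 g (target 4.318 g)
  MgO: 23.59·0.3198 = 7.544 g (target 7.543 g)
Auditing the glass mass value: batch total minus LOI = 100.0 g (summing oxide targets gives 100.0 g; basis as stated: 100.0 g — rounding explains the deltas).
Batch grand total — Σ batch = 115.9 g; LOI loss = Σ batch·LOI = 15.94 g; the yield ratio, glass ÷ batch: 86.25%.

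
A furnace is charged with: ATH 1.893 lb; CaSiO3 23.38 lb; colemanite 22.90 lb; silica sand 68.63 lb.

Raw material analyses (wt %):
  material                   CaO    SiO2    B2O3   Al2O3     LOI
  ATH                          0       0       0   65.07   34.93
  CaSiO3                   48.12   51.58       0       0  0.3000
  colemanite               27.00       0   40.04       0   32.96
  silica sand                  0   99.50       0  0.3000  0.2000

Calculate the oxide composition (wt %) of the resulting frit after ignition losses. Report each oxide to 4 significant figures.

Glass mass = 108.4 lb (batch 116.8 − LOI 8.416).
Composition: CaO 16.08%, SiO2 74.13%, B2O3 8.460%, Al2O3 1.326%

Values along the way are shown, with 4-significant-digit rounding, in the working. Each numeric step runs at full float precision at every stage; a single rounding completes every reported value. All derived quantities are recomputed at full precision (glass mass, the totals, LOI, yield, the four compositions) from the batch weights on 108.4 lb of glass, precisely as stated by problem or answer.
Per-oxide mass from batch:
  CaO: 23.38·0.4812 + 22.90·0.2700 = 17.43 lb
  SiO2: 23.38·0.5158 + 68.63·0.9950 = 80.35 lb
  B2O3: 22.90·0.4004 = 9.169 lb
  Al2O3: 1.893·0.6507 + 68.63·0.003000 = 1.438 lb
LOI: 1.893·0.3493 + 23.38·0.003000 + 22.90·0.3296 + 68.63·0.002000 = 8.416 lb
The glass mass, total less LOI, = 116.8 − 8.416 = 108.4 lb (consistent with Σ oxide mass)
oxide / glass × 100 gives the wt %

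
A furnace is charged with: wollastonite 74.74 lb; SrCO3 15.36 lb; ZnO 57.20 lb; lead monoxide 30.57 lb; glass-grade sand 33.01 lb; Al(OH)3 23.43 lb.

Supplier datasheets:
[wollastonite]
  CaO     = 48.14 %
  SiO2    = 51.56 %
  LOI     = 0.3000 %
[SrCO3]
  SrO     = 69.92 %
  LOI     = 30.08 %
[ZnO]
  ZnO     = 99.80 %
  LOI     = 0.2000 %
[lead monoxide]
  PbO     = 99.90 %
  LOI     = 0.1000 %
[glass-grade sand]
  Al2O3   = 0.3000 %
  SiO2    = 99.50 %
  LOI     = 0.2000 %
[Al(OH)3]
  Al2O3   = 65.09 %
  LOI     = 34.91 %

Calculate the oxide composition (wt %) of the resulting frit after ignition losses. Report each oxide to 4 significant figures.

The whole derivation runs at exact precision at every stage — values along the way are displayed rounded to four significant digits as written. Every reported number undergoes a single rounding. Derived quantities are carried at full float precision (six oxide percentages, the totals, LOI, the yield, net glass mass) from the batch weights at 221.1 lb of glass, as set out in question or answer.
Oxide masses out of the charge:
  Al2O3: 33.01·0.003000 + 23.43·0.6509 = 15.35 lb
  PbO: 30.57·0.9990 = 30.54 lb
  CaO: 74.74·0.4814 = 35.98 lb
  ZnO: 57.20·0.9980 = 57.09 lb
  SiO2: 74.74·0.5156 + 33.01·0.9950 = 71.38 lb
  SrO: 15.36·0.6992 = 10.74 lb
LOI: 74.74·0.003000 + 15.36·0.3008 + 57.20·0.002000 + 30.57·0.001000 + 33.01·0.002000 + 23.43·0.3491 = 13.23 lb
The glass mass, total less LOI, = 234.3 − 13.23 = 221.1 lb (matching Σ of the oxides)
each wt % is 100 × oxide ÷ glass

Glass mass = 221.1 lb (batch 234.3 − LOI 13.23).
Composition: Al2O3 6.943%, PbO 13.81%, CaO 16.27%, ZnO 25.82%, SiO2 32.29%, SrO 4.858%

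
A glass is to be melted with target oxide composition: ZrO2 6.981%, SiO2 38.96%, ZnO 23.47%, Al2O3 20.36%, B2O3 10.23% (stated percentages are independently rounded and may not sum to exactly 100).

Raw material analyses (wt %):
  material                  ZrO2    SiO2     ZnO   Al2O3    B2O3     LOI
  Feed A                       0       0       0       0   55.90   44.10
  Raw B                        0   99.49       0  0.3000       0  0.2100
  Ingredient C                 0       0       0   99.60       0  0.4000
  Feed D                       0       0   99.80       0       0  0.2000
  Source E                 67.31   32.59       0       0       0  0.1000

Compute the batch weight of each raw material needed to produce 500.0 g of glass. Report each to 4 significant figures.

The intermediate values are displayed, rounded to 4 significant figures, in the working. Exact precision is carried end to end — every reported number takes a single rounding; all derived quantities (ignition loss, totals, net glass mass, five oxide percentages, yield) are computed at full float precision from the batch weights for 500.0 g of glass as written in question or answer.
Oxide-by-oxide targets in 500.0 g glass:
  ZrO2: 6.981% × 500.0 = 34.90 g
  SiO2: 38.96% × 500.0 = 194.8 g
  ZnO: 23.47% × 500.0 = 117.4 g
  Al2O3: 20.36% × 500.0 = 101.8 g
  B2O3: 10.23% × 500.0 = 51.15 g
Checking each oxide sum working from each reported weight, for the quoted basis mass (every target is met by its sum exact up to rounding of places):
  ZrO2: 51.86·0.6731 = 34.91 g (target 34.90 g)
  SiO2: 178.8·0.9949 + 51.86·0.3259 = 194.8 g (target 194.8 g)
  ZnO: 117.6·0.9980 = 117.4 g (target 117.4 g)
  Al2O3: 178.8·0.003000 + 101.7·0.9960 = 101.8 g (target 101.8 g)
  B2O3: 91.50·0.5590 = 51.15 g (target 51.15 g)
Glass mass check: whole batch net of LOI = 500.0 g (the targets, summed, come to 500.0 g; versus the stated basis of 500.0 g — deltas are rounding alone).
Summing the batch: Σ batch = 541.5 g; the LOI term Σ batch·LOI equals 41.42 g; as yield: glass ÷ batch → 92.35%.

Batch per 500.0 g glass:
  Feed A: 91.50 g
  Raw B: 178.8 g
  Ingredient C: 101.7 g
  Feed D: 117.6 g
  Source E: 51.86 g
Total batch = 541.5 g; LOI loss = 41.42 g; yield = 92.35%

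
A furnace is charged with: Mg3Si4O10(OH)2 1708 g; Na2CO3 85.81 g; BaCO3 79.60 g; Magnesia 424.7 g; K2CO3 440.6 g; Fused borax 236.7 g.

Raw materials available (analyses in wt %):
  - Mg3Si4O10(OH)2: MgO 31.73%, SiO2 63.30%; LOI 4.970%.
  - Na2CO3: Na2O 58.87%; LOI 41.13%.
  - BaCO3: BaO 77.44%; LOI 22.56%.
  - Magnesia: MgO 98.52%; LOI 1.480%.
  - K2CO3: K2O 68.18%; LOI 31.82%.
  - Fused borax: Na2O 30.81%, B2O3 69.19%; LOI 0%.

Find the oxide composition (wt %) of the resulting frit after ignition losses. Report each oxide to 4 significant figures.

Glass mass = 2691 g (batch 2975 − LOI 284.6).
Composition: MgO 35.69%, BaO 2.291%, Na2O 4.588%, B2O3 6.086%, K2O 11.16%, SiO2 40.18%

The whole derivation runs at full float precision in every operation — values along the way are printed, rounded to four significant digits, on the page; each reported value is rounded just once. All derived quantities, which include LOI, net glass mass, the yield, the totals, six oxide percentages, are carried at full float precision, as given in question or answer, using the weight values on 2691 g of glass.
Oxide-by-oxide delivered mass:
  MgO: 1708·0.3173 + 424.7·0.9852 = 960.4 g
  BaO: 79.60·0.7744 = 61.64 g
  Na2O: 85.81·0.5887 + 236.7·0.3081 = 123.4 g
  B2O3: 236.7·0.6919 = 163.8 g
  K2O: 440.6·0.6818 = 300.4 g
  SiO2: 1708·0.6330 = 1081 g
LOI: 1708·0.04970 + 85.81·0.4113 + 79.60·0.2256 + 424.7·0.01480 + 440.6·0.3182 = 284.6 g
The glass mass, total less LOI, = 2975 − 284.6 = 2691 g (consistent with Σ oxide mass)
each wt % is 100 × oxide ÷ glass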